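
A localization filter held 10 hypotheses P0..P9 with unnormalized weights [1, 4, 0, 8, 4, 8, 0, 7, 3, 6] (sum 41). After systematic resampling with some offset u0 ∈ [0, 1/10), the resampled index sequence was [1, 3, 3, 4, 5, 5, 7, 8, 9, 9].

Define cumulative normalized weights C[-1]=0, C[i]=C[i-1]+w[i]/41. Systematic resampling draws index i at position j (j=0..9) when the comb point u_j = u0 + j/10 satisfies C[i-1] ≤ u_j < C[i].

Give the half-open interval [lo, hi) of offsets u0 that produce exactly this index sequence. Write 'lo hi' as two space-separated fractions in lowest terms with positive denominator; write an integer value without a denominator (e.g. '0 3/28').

33/410 1/10

C = [1/41, 5/41, 5/41, 13/41, 17/41, 25/41, 25/41, 32/41, 35/41, 1]
j=0 picked index 1: u0 ∈ [1/41, 5/41)
j=1 picked index 3: u0 ∈ [9/410, 89/410)
j=2 picked index 3: u0 ∈ [-16/205, 24/205)
j=3 picked index 4: u0 ∈ [7/410, 47/410)
j=4 picked index 5: u0 ∈ [3/205, 43/205)
j=5 picked index 5: u0 ∈ [-7/82, 9/82)
j=6 picked index 7: u0 ∈ [2/205, 37/205)
j=7 picked index 8: u0 ∈ [33/410, 63/410)
j=8 picked index 9: u0 ∈ [11/205, 1/5)
j=9 picked index 9: u0 ∈ [-19/410, 1/10)
intersection: [33/410, 1/10)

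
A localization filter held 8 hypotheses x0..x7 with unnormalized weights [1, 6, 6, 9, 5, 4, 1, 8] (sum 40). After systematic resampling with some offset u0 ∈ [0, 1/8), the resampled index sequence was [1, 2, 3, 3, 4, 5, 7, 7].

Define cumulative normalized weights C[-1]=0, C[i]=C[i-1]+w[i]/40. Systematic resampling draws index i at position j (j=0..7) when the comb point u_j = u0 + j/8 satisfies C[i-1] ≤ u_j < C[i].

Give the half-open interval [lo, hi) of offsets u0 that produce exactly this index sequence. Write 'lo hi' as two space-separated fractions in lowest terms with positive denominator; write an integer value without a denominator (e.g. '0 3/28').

C = [1/40, 7/40, 13/40, 11/20, 27/40, 31/40, 4/5, 1]
j=0 picked index 1: u0 ∈ [1/40, 7/40)
j=1 picked index 2: u0 ∈ [1/20, 1/5)
j=2 picked index 3: u0 ∈ [3/40, 3/10)
j=3 picked index 3: u0 ∈ [-1/20, 7/40)
j=4 picked index 4: u0 ∈ [1/20, 7/40)
j=5 picked index 5: u0 ∈ [1/20, 3/20)
j=6 picked index 7: u0 ∈ [1/20, 1/4)
j=7 picked index 7: u0 ∈ [-3/40, 1/8)
intersection: [3/40, 1/8)

3/40 1/8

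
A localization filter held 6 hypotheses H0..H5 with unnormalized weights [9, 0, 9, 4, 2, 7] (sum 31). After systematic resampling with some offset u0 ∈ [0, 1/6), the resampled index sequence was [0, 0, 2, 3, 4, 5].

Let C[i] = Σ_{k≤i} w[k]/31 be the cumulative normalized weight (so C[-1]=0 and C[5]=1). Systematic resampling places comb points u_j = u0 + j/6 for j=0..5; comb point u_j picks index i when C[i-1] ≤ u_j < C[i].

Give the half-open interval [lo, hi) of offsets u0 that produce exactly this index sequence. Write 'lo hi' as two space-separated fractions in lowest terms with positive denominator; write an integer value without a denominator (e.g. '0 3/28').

5/62 10/93

C = [9/31, 9/31, 18/31, 22/31, 24/31, 1]
j=0 picked index 0: u0 ∈ [0, 9/31)
j=1 picked index 0: u0 ∈ [-1/6, 23/186)
j=2 picked index 2: u0 ∈ [-4/93, 23/93)
j=3 picked index 3: u0 ∈ [5/62, 13/62)
j=4 picked index 4: u0 ∈ [4/93, 10/93)
j=5 picked index 5: u0 ∈ [-11/186, 1/6)
intersection: [5/62, 10/93)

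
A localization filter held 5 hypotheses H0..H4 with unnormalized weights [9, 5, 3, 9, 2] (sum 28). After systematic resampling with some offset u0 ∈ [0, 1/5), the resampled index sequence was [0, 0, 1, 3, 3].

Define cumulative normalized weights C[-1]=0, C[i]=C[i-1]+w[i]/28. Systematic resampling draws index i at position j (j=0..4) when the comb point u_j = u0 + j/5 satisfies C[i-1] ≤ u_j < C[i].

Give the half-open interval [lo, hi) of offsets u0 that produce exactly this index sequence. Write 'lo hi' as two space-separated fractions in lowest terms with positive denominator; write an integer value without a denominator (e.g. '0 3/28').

1/140 1/10

C = [9/28, 1/2, 17/28, 13/14, 1]
j=0 picked index 0: u0 ∈ [0, 9/28)
j=1 picked index 0: u0 ∈ [-1/5, 17/140)
j=2 picked index 1: u0 ∈ [-11/140, 1/10)
j=3 picked index 3: u0 ∈ [1/140, 23/70)
j=4 picked index 3: u0 ∈ [-27/140, 9/70)
intersection: [1/140, 1/10)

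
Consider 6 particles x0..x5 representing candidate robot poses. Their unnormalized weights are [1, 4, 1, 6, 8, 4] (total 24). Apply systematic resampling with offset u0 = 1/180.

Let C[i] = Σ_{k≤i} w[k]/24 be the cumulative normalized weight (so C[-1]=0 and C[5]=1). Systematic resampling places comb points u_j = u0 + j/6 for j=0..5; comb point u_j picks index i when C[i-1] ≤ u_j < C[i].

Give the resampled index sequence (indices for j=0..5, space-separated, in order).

0 1 3 4 4 5

C = [1/24, 5/24, 1/4, 1/2, 5/6, 1]
j=0: u_0=1/180 ∈ [0, 1/24) → index 0
j=1: u_1=31/180 ∈ [1/24, 5/24) → index 1
j=2: u_2=61/180 ∈ [1/4, 1/2) → index 3
j=3: u_3=91/180 ∈ [1/2, 5/6) → index 4
j=4: u_4=121/180 ∈ [1/2, 5/6) → index 4
j=5: u_5=151/180 ∈ [5/6, 1) → index 5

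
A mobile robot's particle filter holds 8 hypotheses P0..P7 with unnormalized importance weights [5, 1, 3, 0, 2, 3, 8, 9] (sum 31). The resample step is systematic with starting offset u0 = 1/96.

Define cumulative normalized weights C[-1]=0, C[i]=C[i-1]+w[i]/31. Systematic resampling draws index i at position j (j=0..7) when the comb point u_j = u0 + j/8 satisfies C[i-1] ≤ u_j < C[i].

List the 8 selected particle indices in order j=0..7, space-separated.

C = [5/31, 6/31, 9/31, 9/31, 11/31, 14/31, 22/31, 1]
j=0: u_0=1/96 ∈ [0, 5/31) → index 0
j=1: u_1=13/96 ∈ [0, 5/31) → index 0
j=2: u_2=25/96 ∈ [6/31, 9/31) → index 2
j=3: u_3=37/96 ∈ [11/31, 14/31) → index 5
j=4: u_4=49/96 ∈ [14/31, 22/31) → index 6
j=5: u_5=61/96 ∈ [14/31, 22/31) → index 6
j=6: u_6=73/96 ∈ [22/31, 1) → index 7
j=7: u_7=85/96 ∈ [22/31, 1) → index 7

0 0 2 5 6 6 7 7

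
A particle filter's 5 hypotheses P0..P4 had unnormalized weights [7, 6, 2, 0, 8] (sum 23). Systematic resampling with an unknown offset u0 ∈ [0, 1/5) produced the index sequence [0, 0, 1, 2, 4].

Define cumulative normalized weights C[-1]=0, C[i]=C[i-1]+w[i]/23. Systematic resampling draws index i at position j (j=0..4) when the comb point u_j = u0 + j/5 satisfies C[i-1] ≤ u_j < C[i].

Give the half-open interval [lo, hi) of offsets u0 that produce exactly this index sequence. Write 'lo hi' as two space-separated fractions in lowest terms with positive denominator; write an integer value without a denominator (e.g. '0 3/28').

0 6/115

C = [7/23, 13/23, 15/23, 15/23, 1]
j=0 picked index 0: u0 ∈ [0, 7/23)
j=1 picked index 0: u0 ∈ [-1/5, 12/115)
j=2 picked index 1: u0 ∈ [-11/115, 19/115)
j=3 picked index 2: u0 ∈ [-4/115, 6/115)
j=4 picked index 4: u0 ∈ [-17/115, 1/5)
intersection: [0, 6/115)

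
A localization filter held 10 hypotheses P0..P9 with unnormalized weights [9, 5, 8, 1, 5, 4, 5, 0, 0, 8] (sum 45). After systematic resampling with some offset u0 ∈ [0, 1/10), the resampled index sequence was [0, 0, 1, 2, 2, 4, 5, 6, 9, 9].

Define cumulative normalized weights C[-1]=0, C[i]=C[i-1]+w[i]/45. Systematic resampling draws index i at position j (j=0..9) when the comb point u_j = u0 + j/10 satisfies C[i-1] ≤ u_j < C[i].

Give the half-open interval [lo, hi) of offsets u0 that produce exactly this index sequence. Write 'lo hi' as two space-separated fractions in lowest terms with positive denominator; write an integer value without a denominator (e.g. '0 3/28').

C = [1/5, 14/45, 22/45, 23/45, 28/45, 32/45, 37/45, 37/45, 37/45, 1]
j=0 picked index 0: u0 ∈ [0, 1/5)
j=1 picked index 0: u0 ∈ [-1/10, 1/10)
j=2 picked index 1: u0 ∈ [0, 1/9)
j=3 picked index 2: u0 ∈ [1/90, 17/90)
j=4 picked index 2: u0 ∈ [-4/45, 4/45)
j=5 picked index 4: u0 ∈ [1/90, 11/90)
j=6 picked index 5: u0 ∈ [1/45, 1/9)
j=7 picked index 6: u0 ∈ [1/90, 11/90)
j=8 picked index 9: u0 ∈ [1/45, 1/5)
j=9 picked index 9: u0 ∈ [-7/90, 1/10)
intersection: [1/45, 4/45)

1/45 4/45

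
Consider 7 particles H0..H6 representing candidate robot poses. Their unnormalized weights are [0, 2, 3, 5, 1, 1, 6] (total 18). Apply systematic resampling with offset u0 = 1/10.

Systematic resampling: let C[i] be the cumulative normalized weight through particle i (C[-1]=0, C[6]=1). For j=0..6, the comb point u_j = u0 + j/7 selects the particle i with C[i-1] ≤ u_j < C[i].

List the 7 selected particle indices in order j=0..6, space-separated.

C = [0, 1/9, 5/18, 5/9, 11/18, 2/3, 1]
j=0: u_0=1/10 ∈ [0, 1/9) → index 1
j=1: u_1=17/70 ∈ [1/9, 5/18) → index 2
j=2: u_2=27/70 ∈ [5/18, 5/9) → index 3
j=3: u_3=37/70 ∈ [5/18, 5/9) → index 3
j=4: u_4=47/70 ∈ [2/3, 1) → index 6
j=5: u_5=57/70 ∈ [2/3, 1) → index 6
j=6: u_6=67/70 ∈ [2/3, 1) → index 6

1 2 3 3 6 6 6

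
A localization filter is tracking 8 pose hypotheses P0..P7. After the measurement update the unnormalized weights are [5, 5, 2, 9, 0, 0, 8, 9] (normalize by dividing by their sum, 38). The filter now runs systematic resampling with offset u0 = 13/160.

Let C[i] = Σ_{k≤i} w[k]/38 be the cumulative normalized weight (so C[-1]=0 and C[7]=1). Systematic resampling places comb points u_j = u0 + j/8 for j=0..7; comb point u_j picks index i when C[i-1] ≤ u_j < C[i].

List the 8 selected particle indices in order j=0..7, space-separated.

0 1 3 3 6 6 7 7

C = [5/38, 5/19, 6/19, 21/38, 21/38, 21/38, 29/38, 1]
j=0: u_0=13/160 ∈ [0, 5/38) → index 0
j=1: u_1=33/160 ∈ [5/38, 5/19) → index 1
j=2: u_2=53/160 ∈ [6/19, 21/38) → index 3
j=3: u_3=73/160 ∈ [6/19, 21/38) → index 3
j=4: u_4=93/160 ∈ [21/38, 29/38) → index 6
j=5: u_5=113/160 ∈ [21/38, 29/38) → index 6
j=6: u_6=133/160 ∈ [29/38, 1) → index 7
j=7: u_7=153/160 ∈ [29/38, 1) → index 7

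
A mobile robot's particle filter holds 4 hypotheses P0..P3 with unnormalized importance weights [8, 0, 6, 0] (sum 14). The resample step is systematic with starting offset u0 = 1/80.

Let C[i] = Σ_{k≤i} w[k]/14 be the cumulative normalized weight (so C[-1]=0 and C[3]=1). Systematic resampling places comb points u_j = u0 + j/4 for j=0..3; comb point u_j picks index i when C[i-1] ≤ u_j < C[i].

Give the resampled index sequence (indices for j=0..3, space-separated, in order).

C = [4/7, 4/7, 1, 1]
j=0: u_0=1/80 ∈ [0, 4/7) → index 0
j=1: u_1=21/80 ∈ [0, 4/7) → index 0
j=2: u_2=41/80 ∈ [0, 4/7) → index 0
j=3: u_3=61/80 ∈ [4/7, 1) → index 2

0 0 0 2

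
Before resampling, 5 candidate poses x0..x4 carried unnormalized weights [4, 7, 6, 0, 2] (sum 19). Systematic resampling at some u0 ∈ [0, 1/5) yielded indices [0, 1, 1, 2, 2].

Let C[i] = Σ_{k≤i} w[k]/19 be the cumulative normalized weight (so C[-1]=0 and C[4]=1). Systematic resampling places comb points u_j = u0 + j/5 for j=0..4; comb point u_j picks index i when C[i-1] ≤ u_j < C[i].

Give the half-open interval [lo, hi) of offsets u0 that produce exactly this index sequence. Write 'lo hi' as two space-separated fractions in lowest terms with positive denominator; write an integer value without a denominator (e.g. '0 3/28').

C = [4/19, 11/19, 17/19, 17/19, 1]
j=0 picked index 0: u0 ∈ [0, 4/19)
j=1 picked index 1: u0 ∈ [1/95, 36/95)
j=2 picked index 1: u0 ∈ [-18/95, 17/95)
j=3 picked index 2: u0 ∈ [-2/95, 28/95)
j=4 picked index 2: u0 ∈ [-21/95, 9/95)
intersection: [1/95, 9/95)

1/95 9/95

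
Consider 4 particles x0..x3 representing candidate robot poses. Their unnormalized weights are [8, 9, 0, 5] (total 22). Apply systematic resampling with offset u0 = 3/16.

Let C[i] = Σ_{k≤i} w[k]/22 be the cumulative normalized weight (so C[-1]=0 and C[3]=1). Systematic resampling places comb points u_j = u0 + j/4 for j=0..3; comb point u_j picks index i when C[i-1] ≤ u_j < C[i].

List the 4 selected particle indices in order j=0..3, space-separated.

0 1 1 3

C = [4/11, 17/22, 17/22, 1]
j=0: u_0=3/16 ∈ [0, 4/11) → index 0
j=1: u_1=7/16 ∈ [4/11, 17/22) → index 1
j=2: u_2=11/16 ∈ [4/11, 17/22) → index 1
j=3: u_3=15/16 ∈ [17/22, 1) → index 3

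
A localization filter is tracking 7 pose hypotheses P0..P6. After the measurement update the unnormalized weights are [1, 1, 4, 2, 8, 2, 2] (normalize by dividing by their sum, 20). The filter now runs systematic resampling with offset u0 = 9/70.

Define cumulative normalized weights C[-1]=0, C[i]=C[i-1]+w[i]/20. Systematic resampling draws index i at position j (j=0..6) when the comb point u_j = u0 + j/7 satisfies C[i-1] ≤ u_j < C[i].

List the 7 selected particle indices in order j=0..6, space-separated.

2 2 4 4 4 5 6

C = [1/20, 1/10, 3/10, 2/5, 4/5, 9/10, 1]
j=0: u_0=9/70 ∈ [1/10, 3/10) → index 2
j=1: u_1=19/70 ∈ [1/10, 3/10) → index 2
j=2: u_2=29/70 ∈ [2/5, 4/5) → index 4
j=3: u_3=39/70 ∈ [2/5, 4/5) → index 4
j=4: u_4=7/10 ∈ [2/5, 4/5) → index 4
j=5: u_5=59/70 ∈ [4/5, 9/10) → index 5
j=6: u_6=69/70 ∈ [9/10, 1) → index 6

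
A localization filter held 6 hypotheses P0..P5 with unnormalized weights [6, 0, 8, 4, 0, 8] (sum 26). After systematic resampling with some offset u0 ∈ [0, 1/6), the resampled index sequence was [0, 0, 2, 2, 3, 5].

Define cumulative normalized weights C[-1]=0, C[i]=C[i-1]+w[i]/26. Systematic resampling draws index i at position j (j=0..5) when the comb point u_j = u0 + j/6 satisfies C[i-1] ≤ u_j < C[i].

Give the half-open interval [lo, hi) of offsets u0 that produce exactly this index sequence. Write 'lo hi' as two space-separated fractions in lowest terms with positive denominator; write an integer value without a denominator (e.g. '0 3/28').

0 1/39

C = [3/13, 3/13, 7/13, 9/13, 9/13, 1]
j=0 picked index 0: u0 ∈ [0, 3/13)
j=1 picked index 0: u0 ∈ [-1/6, 5/78)
j=2 picked index 2: u0 ∈ [-4/39, 8/39)
j=3 picked index 2: u0 ∈ [-7/26, 1/26)
j=4 picked index 3: u0 ∈ [-5/39, 1/39)
j=5 picked index 5: u0 ∈ [-11/78, 1/6)
intersection: [0, 1/39)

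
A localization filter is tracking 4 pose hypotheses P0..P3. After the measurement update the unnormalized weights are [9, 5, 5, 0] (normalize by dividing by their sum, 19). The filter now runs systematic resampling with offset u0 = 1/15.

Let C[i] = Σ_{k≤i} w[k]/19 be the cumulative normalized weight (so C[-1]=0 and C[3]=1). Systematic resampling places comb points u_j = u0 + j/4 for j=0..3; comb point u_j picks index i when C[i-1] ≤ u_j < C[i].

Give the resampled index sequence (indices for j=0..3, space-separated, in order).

C = [9/19, 14/19, 1, 1]
j=0: u_0=1/15 ∈ [0, 9/19) → index 0
j=1: u_1=19/60 ∈ [0, 9/19) → index 0
j=2: u_2=17/30 ∈ [9/19, 14/19) → index 1
j=3: u_3=49/60 ∈ [14/19, 1) → index 2

0 0 1 2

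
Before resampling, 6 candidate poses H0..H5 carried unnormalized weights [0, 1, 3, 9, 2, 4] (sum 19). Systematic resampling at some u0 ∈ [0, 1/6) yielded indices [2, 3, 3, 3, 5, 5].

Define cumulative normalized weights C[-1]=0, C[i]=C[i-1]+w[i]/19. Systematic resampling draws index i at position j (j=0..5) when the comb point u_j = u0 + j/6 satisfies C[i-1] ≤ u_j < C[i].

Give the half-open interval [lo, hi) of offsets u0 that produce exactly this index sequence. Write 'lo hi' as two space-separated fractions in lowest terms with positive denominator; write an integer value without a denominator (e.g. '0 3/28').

C = [0, 1/19, 4/19, 13/19, 15/19, 1]
j=0 picked index 2: u0 ∈ [1/19, 4/19)
j=1 picked index 3: u0 ∈ [5/114, 59/114)
j=2 picked index 3: u0 ∈ [-7/57, 20/57)
j=3 picked index 3: u0 ∈ [-11/38, 7/38)
j=4 picked index 5: u0 ∈ [7/57, 1/3)
j=5 picked index 5: u0 ∈ [-5/114, 1/6)
intersection: [7/57, 1/6)

7/57 1/6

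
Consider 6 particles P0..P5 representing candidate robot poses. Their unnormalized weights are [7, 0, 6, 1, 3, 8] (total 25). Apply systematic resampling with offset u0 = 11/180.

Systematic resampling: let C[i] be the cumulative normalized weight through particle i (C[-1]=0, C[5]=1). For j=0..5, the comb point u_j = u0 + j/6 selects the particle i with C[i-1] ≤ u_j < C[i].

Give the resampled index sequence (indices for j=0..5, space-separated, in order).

0 0 2 4 5 5

C = [7/25, 7/25, 13/25, 14/25, 17/25, 1]
j=0: u_0=11/180 ∈ [0, 7/25) → index 0
j=1: u_1=41/180 ∈ [0, 7/25) → index 0
j=2: u_2=71/180 ∈ [7/25, 13/25) → index 2
j=3: u_3=101/180 ∈ [14/25, 17/25) → index 4
j=4: u_4=131/180 ∈ [17/25, 1) → index 5
j=5: u_5=161/180 ∈ [17/25, 1) → index 5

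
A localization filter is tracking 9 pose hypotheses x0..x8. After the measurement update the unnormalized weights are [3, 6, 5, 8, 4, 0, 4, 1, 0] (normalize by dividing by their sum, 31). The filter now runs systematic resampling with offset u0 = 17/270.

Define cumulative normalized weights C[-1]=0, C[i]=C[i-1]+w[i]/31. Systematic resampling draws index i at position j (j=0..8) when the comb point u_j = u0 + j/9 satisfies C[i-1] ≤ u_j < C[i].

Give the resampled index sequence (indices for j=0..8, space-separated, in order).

0 1 1 2 3 3 4 6 6

C = [3/31, 9/31, 14/31, 22/31, 26/31, 26/31, 30/31, 1, 1]
j=0: u_0=17/270 ∈ [0, 3/31) → index 0
j=1: u_1=47/270 ∈ [3/31, 9/31) → index 1
j=2: u_2=77/270 ∈ [3/31, 9/31) → index 1
j=3: u_3=107/270 ∈ [9/31, 14/31) → index 2
j=4: u_4=137/270 ∈ [14/31, 22/31) → index 3
j=5: u_5=167/270 ∈ [14/31, 22/31) → index 3
j=6: u_6=197/270 ∈ [22/31, 26/31) → index 4
j=7: u_7=227/270 ∈ [26/31, 30/31) → index 6
j=8: u_8=257/270 ∈ [26/31, 30/31) → index 6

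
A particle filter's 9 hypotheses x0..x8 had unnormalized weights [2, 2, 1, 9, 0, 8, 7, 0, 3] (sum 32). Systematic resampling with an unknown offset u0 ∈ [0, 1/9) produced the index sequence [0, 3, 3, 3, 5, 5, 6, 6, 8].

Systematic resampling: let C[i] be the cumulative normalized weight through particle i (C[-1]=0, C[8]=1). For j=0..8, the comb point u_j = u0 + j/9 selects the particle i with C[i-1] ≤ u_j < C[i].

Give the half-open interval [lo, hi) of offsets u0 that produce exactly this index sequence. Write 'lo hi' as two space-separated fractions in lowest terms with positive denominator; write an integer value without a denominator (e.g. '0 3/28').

C = [1/16, 1/8, 5/32, 7/16, 7/16, 11/16, 29/32, 29/32, 1]
j=0 picked index 0: u0 ∈ [0, 1/16)
j=1 picked index 3: u0 ∈ [13/288, 47/144)
j=2 picked index 3: u0 ∈ [-19/288, 31/144)
j=3 picked index 3: u0 ∈ [-17/96, 5/48)
j=4 picked index 5: u0 ∈ [-1/144, 35/144)
j=5 picked index 5: u0 ∈ [-17/144, 19/144)
j=6 picked index 6: u0 ∈ [1/48, 23/96)
j=7 picked index 6: u0 ∈ [-13/144, 37/288)
j=8 picked index 8: u0 ∈ [5/288, 1/9)
intersection: [13/288, 1/16)

13/288 1/16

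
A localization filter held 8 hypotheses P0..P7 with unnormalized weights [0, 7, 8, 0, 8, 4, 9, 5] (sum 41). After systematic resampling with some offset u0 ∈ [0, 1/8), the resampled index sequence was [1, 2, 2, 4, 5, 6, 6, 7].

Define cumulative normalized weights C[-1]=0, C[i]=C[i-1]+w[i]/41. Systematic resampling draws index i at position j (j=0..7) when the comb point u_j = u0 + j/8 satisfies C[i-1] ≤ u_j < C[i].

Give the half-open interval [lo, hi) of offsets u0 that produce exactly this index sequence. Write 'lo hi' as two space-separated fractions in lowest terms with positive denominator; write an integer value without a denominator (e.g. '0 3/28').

5/82 19/164

C = [0, 7/41, 15/41, 15/41, 23/41, 27/41, 36/41, 1]
j=0 picked index 1: u0 ∈ [0, 7/41)
j=1 picked index 2: u0 ∈ [15/328, 79/328)
j=2 picked index 2: u0 ∈ [-13/164, 19/164)
j=3 picked index 4: u0 ∈ [-3/328, 61/328)
j=4 picked index 5: u0 ∈ [5/82, 13/82)
j=5 picked index 6: u0 ∈ [11/328, 83/328)
j=6 picked index 6: u0 ∈ [-15/164, 21/164)
j=7 picked index 7: u0 ∈ [1/328, 1/8)
intersection: [5/82, 19/164)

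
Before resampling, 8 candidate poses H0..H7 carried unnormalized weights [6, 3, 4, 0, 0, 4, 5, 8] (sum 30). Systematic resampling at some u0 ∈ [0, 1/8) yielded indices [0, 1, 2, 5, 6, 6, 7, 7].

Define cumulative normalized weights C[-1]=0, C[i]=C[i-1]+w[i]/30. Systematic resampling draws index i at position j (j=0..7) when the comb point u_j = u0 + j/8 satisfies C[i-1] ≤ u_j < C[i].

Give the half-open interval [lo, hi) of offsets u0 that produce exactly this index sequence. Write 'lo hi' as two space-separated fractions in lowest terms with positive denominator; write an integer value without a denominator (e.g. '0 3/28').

C = [1/5, 3/10, 13/30, 13/30, 13/30, 17/30, 11/15, 1]
j=0 picked index 0: u0 ∈ [0, 1/5)
j=1 picked index 1: u0 ∈ [3/40, 7/40)
j=2 picked index 2: u0 ∈ [1/20, 11/60)
j=3 picked index 5: u0 ∈ [7/120, 23/120)
j=4 picked index 6: u0 ∈ [1/15, 7/30)
j=5 picked index 6: u0 ∈ [-7/120, 13/120)
j=6 picked index 7: u0 ∈ [-1/60, 1/4)
j=7 picked index 7: u0 ∈ [-17/120, 1/8)
intersection: [3/40, 13/120)

3/40 13/120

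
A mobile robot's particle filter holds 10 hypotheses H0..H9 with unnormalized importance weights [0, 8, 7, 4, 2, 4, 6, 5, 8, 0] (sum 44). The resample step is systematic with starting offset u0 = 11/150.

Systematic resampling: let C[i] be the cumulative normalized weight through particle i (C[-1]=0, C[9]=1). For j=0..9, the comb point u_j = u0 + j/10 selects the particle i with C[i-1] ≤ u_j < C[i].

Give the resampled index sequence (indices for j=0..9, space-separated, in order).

C = [0, 2/11, 15/44, 19/44, 21/44, 25/44, 31/44, 9/11, 1, 1]
j=0: u_0=11/150 ∈ [0, 2/11) → index 1
j=1: u_1=13/75 ∈ [0, 2/11) → index 1
j=2: u_2=41/150 ∈ [2/11, 15/44) → index 2
j=3: u_3=28/75 ∈ [15/44, 19/44) → index 3
j=4: u_4=71/150 ∈ [19/44, 21/44) → index 4
j=5: u_5=43/75 ∈ [25/44, 31/44) → index 6
j=6: u_6=101/150 ∈ [25/44, 31/44) → index 6
j=7: u_7=58/75 ∈ [31/44, 9/11) → index 7
j=8: u_8=131/150 ∈ [9/11, 1) → index 8
j=9: u_9=73/75 ∈ [9/11, 1) → index 8

1 1 2 3 4 6 6 7 8 8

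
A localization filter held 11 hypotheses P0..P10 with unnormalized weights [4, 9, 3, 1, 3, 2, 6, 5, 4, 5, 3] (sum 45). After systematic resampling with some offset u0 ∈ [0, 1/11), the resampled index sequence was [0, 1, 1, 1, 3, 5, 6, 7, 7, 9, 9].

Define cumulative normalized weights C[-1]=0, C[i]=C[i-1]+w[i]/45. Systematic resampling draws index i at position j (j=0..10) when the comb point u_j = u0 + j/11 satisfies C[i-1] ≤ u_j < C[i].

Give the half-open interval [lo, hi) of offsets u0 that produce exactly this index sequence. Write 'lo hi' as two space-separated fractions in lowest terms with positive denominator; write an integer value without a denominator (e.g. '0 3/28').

C = [4/45, 13/45, 16/45, 17/45, 4/9, 22/45, 28/45, 11/15, 37/45, 14/15, 1]
j=0 picked index 0: u0 ∈ [0, 4/45)
j=1 picked index 1: u0 ∈ [-1/495, 98/495)
j=2 picked index 1: u0 ∈ [-46/495, 53/495)
j=3 picked index 1: u0 ∈ [-91/495, 8/495)
j=4 picked index 3: u0 ∈ [-4/495, 7/495)
j=5 picked index 5: u0 ∈ [-1/99, 17/495)
j=6 picked index 6: u0 ∈ [-28/495, 38/495)
j=7 picked index 7: u0 ∈ [-7/495, 16/165)
j=8 picked index 7: u0 ∈ [-52/495, 1/165)
j=9 picked index 9: u0 ∈ [2/495, 19/165)
j=10 picked index 9: u0 ∈ [-43/495, 4/165)
intersection: [2/495, 1/165)

2/495 1/165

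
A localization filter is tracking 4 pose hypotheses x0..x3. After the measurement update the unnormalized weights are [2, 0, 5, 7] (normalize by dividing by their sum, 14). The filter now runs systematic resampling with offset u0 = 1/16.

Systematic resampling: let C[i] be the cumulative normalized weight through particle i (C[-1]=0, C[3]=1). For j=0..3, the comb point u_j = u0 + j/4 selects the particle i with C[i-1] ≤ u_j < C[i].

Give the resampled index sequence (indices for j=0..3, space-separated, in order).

0 2 3 3

C = [1/7, 1/7, 1/2, 1]
j=0: u_0=1/16 ∈ [0, 1/7) → index 0
j=1: u_1=5/16 ∈ [1/7, 1/2) → index 2
j=2: u_2=9/16 ∈ [1/2, 1) → index 3
j=3: u_3=13/16 ∈ [1/2, 1) → index 3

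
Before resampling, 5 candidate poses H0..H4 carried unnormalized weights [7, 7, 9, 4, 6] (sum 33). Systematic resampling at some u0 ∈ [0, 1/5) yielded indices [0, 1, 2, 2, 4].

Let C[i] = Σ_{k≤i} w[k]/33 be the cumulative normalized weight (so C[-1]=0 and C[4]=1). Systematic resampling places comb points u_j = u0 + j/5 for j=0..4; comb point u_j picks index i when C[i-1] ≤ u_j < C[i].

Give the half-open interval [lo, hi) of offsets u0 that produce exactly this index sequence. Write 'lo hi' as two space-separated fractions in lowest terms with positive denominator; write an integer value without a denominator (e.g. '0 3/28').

4/165 16/165

C = [7/33, 14/33, 23/33, 9/11, 1]
j=0 picked index 0: u0 ∈ [0, 7/33)
j=1 picked index 1: u0 ∈ [2/165, 37/165)
j=2 picked index 2: u0 ∈ [4/165, 49/165)
j=3 picked index 2: u0 ∈ [-29/165, 16/165)
j=4 picked index 4: u0 ∈ [1/55, 1/5)
intersection: [4/165, 16/165)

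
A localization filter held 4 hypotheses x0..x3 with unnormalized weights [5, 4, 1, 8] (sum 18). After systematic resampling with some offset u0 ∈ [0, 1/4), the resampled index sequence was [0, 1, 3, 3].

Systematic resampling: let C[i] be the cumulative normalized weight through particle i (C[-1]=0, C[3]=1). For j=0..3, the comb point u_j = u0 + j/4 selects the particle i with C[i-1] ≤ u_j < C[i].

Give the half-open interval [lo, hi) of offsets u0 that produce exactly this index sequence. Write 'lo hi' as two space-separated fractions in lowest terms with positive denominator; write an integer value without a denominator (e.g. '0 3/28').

1/18 1/4

C = [5/18, 1/2, 5/9, 1]
j=0 picked index 0: u0 ∈ [0, 5/18)
j=1 picked index 1: u0 ∈ [1/36, 1/4)
j=2 picked index 3: u0 ∈ [1/18, 1/2)
j=3 picked index 3: u0 ∈ [-7/36, 1/4)
intersection: [1/18, 1/4)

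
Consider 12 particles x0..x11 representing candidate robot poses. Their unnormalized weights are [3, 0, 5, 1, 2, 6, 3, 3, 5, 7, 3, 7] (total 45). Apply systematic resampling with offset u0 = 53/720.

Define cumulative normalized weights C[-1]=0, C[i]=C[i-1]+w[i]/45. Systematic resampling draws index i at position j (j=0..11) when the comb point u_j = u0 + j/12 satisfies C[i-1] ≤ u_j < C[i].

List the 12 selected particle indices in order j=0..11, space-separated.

C = [1/15, 1/15, 8/45, 1/5, 11/45, 17/45, 4/9, 23/45, 28/45, 7/9, 38/45, 1]
j=0: u_0=53/720 ∈ [1/15, 8/45) → index 2
j=1: u_1=113/720 ∈ [1/15, 8/45) → index 2
j=2: u_2=173/720 ∈ [1/5, 11/45) → index 4
j=3: u_3=233/720 ∈ [11/45, 17/45) → index 5
j=4: u_4=293/720 ∈ [17/45, 4/9) → index 6
j=5: u_5=353/720 ∈ [4/9, 23/45) → index 7
j=6: u_6=413/720 ∈ [23/45, 28/45) → index 8
j=7: u_7=473/720 ∈ [28/45, 7/9) → index 9
j=8: u_8=533/720 ∈ [28/45, 7/9) → index 9
j=9: u_9=593/720 ∈ [7/9, 38/45) → index 10
j=10: u_10=653/720 ∈ [38/45, 1) → index 11
j=11: u_11=713/720 ∈ [38/45, 1) → index 11

2 2 4 5 6 7 8 9 9 10 11 11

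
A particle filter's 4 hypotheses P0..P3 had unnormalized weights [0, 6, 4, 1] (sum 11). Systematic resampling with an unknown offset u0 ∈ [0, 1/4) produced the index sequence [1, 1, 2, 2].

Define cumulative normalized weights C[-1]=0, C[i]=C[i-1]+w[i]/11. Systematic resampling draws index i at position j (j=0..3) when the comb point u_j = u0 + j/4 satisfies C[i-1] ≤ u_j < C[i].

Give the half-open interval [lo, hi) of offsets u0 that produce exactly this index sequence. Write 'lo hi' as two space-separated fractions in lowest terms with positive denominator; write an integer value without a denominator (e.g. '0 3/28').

1/22 7/44

C = [0, 6/11, 10/11, 1]
j=0 picked index 1: u0 ∈ [0, 6/11)
j=1 picked index 1: u0 ∈ [-1/4, 13/44)
j=2 picked index 2: u0 ∈ [1/22, 9/22)
j=3 picked index 2: u0 ∈ [-9/44, 7/44)
intersection: [1/22, 7/44)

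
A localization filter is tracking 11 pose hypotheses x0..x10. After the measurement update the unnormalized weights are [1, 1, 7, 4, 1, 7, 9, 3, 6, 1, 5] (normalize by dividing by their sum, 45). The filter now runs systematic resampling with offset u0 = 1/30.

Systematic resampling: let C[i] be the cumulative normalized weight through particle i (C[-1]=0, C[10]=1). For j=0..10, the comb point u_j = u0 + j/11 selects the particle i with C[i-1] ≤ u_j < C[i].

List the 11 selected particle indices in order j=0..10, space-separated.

1 2 3 4 5 6 6 7 8 8 10

C = [1/45, 2/45, 1/5, 13/45, 14/45, 7/15, 2/3, 11/15, 13/15, 8/9, 1]
j=0: u_0=1/30 ∈ [1/45, 2/45) → index 1
j=1: u_1=41/330 ∈ [2/45, 1/5) → index 2
j=2: u_2=71/330 ∈ [1/5, 13/45) → index 3
j=3: u_3=101/330 ∈ [13/45, 14/45) → index 4
j=4: u_4=131/330 ∈ [14/45, 7/15) → index 5
j=5: u_5=161/330 ∈ [7/15, 2/3) → index 6
j=6: u_6=191/330 ∈ [7/15, 2/3) → index 6
j=7: u_7=221/330 ∈ [2/3, 11/15) → index 7
j=8: u_8=251/330 ∈ [11/15, 13/15) → index 8
j=9: u_9=281/330 ∈ [11/15, 13/15) → index 8
j=10: u_10=311/330 ∈ [8/9, 1) → index 10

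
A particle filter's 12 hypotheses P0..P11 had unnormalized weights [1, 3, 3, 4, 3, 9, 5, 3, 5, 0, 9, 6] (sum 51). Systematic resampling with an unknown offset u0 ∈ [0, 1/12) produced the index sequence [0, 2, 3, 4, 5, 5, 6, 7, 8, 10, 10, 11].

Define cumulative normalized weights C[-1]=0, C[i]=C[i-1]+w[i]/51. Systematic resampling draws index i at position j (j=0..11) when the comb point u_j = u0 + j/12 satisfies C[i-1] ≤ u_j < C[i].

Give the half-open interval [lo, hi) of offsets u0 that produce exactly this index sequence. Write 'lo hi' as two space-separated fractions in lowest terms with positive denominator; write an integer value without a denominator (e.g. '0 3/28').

0 1/51

C = [1/51, 4/51, 7/51, 11/51, 14/51, 23/51, 28/51, 31/51, 12/17, 12/17, 15/17, 1]
j=0 picked index 0: u0 ∈ [0, 1/51)
j=1 picked index 2: u0 ∈ [-1/204, 11/204)
j=2 picked index 3: u0 ∈ [-1/34, 5/102)
j=3 picked index 4: u0 ∈ [-7/204, 5/204)
j=4 picked index 5: u0 ∈ [-1/17, 2/17)
j=5 picked index 5: u0 ∈ [-29/204, 7/204)
j=6 picked index 6: u0 ∈ [-5/102, 5/102)
j=7 picked index 7: u0 ∈ [-7/204, 5/204)
j=8 picked index 8: u0 ∈ [-1/17, 2/51)
j=9 picked index 10: u0 ∈ [-3/68, 9/68)
j=10 picked index 10: u0 ∈ [-13/102, 5/102)
j=11 picked index 11: u0 ∈ [-7/204, 1/12)
intersection: [0, 1/51)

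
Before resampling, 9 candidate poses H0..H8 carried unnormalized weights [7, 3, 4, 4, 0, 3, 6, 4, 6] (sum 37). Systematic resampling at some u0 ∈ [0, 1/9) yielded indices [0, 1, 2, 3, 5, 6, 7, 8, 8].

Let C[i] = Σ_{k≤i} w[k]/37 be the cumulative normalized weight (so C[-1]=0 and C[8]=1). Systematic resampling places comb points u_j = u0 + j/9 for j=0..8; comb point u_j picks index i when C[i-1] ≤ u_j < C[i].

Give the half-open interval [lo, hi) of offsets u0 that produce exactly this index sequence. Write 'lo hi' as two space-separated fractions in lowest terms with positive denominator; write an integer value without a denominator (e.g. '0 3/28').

C = [7/37, 10/37, 14/37, 18/37, 18/37, 21/37, 27/37, 31/37, 1]
j=0 picked index 0: u0 ∈ [0, 7/37)
j=1 picked index 1: u0 ∈ [26/333, 53/333)
j=2 picked index 2: u0 ∈ [16/333, 52/333)
j=3 picked index 3: u0 ∈ [5/111, 17/111)
j=4 picked index 5: u0 ∈ [14/333, 41/333)
j=5 picked index 6: u0 ∈ [4/333, 58/333)
j=6 picked index 7: u0 ∈ [7/111, 19/111)
j=7 picked index 8: u0 ∈ [20/333, 2/9)
j=8 picked index 8: u0 ∈ [-17/333, 1/9)
intersection: [26/333, 1/9)

26/333 1/9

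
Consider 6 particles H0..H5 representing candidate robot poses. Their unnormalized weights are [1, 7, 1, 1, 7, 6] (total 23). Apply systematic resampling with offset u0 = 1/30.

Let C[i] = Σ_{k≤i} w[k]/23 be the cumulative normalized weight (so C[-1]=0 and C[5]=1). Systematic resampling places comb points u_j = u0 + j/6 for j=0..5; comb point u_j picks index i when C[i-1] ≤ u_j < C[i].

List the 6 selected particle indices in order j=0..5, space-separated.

0 1 2 4 4 5

C = [1/23, 8/23, 9/23, 10/23, 17/23, 1]
j=0: u_0=1/30 ∈ [0, 1/23) → index 0
j=1: u_1=1/5 ∈ [1/23, 8/23) → index 1
j=2: u_2=11/30 ∈ [8/23, 9/23) → index 2
j=3: u_3=8/15 ∈ [10/23, 17/23) → index 4
j=4: u_4=7/10 ∈ [10/23, 17/23) → index 4
j=5: u_5=13/15 ∈ [17/23, 1) → index 5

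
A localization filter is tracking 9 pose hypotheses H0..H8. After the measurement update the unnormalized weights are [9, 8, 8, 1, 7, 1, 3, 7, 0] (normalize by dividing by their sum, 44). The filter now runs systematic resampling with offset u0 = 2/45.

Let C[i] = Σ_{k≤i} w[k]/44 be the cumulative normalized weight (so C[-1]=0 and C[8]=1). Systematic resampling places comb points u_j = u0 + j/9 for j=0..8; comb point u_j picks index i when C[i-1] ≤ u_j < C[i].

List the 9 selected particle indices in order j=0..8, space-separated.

C = [9/44, 17/44, 25/44, 13/22, 3/4, 17/22, 37/44, 1, 1]
j=0: u_0=2/45 ∈ [0, 9/44) → index 0
j=1: u_1=7/45 ∈ [0, 9/44) → index 0
j=2: u_2=4/15 ∈ [9/44, 17/44) → index 1
j=3: u_3=17/45 ∈ [9/44, 17/44) → index 1
j=4: u_4=22/45 ∈ [17/44, 25/44) → index 2
j=5: u_5=3/5 ∈ [13/22, 3/4) → index 4
j=6: u_6=32/45 ∈ [13/22, 3/4) → index 4
j=7: u_7=37/45 ∈ [17/22, 37/44) → index 6
j=8: u_8=14/15 ∈ [37/44, 1) → index 7

0 0 1 1 2 4 4 6 7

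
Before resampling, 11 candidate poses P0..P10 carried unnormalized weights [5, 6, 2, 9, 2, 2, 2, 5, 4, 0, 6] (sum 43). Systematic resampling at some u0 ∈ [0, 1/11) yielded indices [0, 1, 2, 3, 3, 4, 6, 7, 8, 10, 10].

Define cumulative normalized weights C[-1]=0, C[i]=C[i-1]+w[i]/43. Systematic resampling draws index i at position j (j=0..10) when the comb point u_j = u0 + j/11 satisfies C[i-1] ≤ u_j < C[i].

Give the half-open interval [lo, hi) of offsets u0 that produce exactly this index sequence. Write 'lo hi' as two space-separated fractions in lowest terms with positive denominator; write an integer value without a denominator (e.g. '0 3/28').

C = [5/43, 11/43, 13/43, 22/43, 24/43, 26/43, 28/43, 33/43, 37/43, 37/43, 1]
j=0 picked index 0: u0 ∈ [0, 5/43)
j=1 picked index 1: u0 ∈ [12/473, 78/473)
j=2 picked index 2: u0 ∈ [35/473, 57/473)
j=3 picked index 3: u0 ∈ [14/473, 113/473)
j=4 picked index 3: u0 ∈ [-29/473, 70/473)
j=5 picked index 4: u0 ∈ [27/473, 49/473)
j=6 picked index 6: u0 ∈ [28/473, 50/473)
j=7 picked index 7: u0 ∈ [7/473, 62/473)
j=8 picked index 8: u0 ∈ [19/473, 63/473)
j=9 picked index 10: u0 ∈ [20/473, 2/11)
j=10 picked index 10: u0 ∈ [-23/473, 1/11)
intersection: [35/473, 1/11)

35/473 1/11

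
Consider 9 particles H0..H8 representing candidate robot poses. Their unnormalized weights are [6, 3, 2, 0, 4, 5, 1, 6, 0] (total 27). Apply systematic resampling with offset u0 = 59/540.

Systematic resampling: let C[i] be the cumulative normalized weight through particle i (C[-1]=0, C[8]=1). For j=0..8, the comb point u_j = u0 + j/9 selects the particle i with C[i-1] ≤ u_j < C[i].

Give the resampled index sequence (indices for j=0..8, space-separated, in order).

0 0 1 4 4 5 6 7 7

C = [2/9, 1/3, 11/27, 11/27, 5/9, 20/27, 7/9, 1, 1]
j=0: u_0=59/540 ∈ [0, 2/9) → index 0
j=1: u_1=119/540 ∈ [0, 2/9) → index 0
j=2: u_2=179/540 ∈ [2/9, 1/3) → index 1
j=3: u_3=239/540 ∈ [11/27, 5/9) → index 4
j=4: u_4=299/540 ∈ [11/27, 5/9) → index 4
j=5: u_5=359/540 ∈ [5/9, 20/27) → index 5
j=6: u_6=419/540 ∈ [20/27, 7/9) → index 6
j=7: u_7=479/540 ∈ [7/9, 1) → index 7
j=8: u_8=539/540 ∈ [7/9, 1) → index 7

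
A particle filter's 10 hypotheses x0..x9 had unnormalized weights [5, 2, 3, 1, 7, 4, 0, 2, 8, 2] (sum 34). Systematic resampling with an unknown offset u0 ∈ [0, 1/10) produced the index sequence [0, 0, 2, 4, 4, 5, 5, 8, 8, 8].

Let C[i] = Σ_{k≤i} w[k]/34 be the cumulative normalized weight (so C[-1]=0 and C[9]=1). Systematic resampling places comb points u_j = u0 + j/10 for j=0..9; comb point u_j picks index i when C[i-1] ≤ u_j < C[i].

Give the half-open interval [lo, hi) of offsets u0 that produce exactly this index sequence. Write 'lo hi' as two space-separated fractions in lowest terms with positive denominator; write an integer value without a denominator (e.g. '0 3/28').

C = [5/34, 7/34, 5/17, 11/34, 9/17, 11/17, 11/17, 12/17, 16/17, 1]
j=0 picked index 0: u0 ∈ [0, 5/34)
j=1 picked index 0: u0 ∈ [-1/10, 4/85)
j=2 picked index 2: u0 ∈ [1/170, 8/85)
j=3 picked index 4: u0 ∈ [2/85, 39/170)
j=4 picked index 4: u0 ∈ [-13/170, 11/85)
j=5 picked index 5: u0 ∈ [1/34, 5/34)
j=6 picked index 5: u0 ∈ [-6/85, 4/85)
j=7 picked index 8: u0 ∈ [1/170, 41/170)
j=8 picked index 8: u0 ∈ [-8/85, 12/85)
j=9 picked index 8: u0 ∈ [-33/170, 7/170)
intersection: [1/34, 7/170)

1/34 7/170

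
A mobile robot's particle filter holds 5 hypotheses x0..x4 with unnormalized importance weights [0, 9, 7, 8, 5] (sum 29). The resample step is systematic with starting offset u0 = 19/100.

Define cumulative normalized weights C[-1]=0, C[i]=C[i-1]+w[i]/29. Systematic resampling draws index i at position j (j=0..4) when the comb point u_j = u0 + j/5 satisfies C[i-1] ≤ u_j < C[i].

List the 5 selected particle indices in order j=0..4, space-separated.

1 2 3 3 4

C = [0, 9/29, 16/29, 24/29, 1]
j=0: u_0=19/100 ∈ [0, 9/29) → index 1
j=1: u_1=39/100 ∈ [9/29, 16/29) → index 2
j=2: u_2=59/100 ∈ [16/29, 24/29) → index 3
j=3: u_3=79/100 ∈ [16/29, 24/29) → index 3
j=4: u_4=99/100 ∈ [24/29, 1) → index 4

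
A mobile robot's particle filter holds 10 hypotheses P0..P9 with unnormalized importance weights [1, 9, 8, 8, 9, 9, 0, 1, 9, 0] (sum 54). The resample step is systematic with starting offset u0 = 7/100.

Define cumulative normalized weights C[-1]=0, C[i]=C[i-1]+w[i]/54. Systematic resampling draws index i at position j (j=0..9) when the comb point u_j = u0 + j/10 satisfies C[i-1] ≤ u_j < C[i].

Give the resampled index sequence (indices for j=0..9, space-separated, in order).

C = [1/54, 5/27, 1/3, 13/27, 35/54, 22/27, 22/27, 5/6, 1, 1]
j=0: u_0=7/100 ∈ [1/54, 5/27) → index 1
j=1: u_1=17/100 ∈ [1/54, 5/27) → index 1
j=2: u_2=27/100 ∈ [5/27, 1/3) → index 2
j=3: u_3=37/100 ∈ [1/3, 13/27) → index 3
j=4: u_4=47/100 ∈ [1/3, 13/27) → index 3
j=5: u_5=57/100 ∈ [13/27, 35/54) → index 4
j=6: u_6=67/100 ∈ [35/54, 22/27) → index 5
j=7: u_7=77/100 ∈ [35/54, 22/27) → index 5
j=8: u_8=87/100 ∈ [5/6, 1) → index 8
j=9: u_9=97/100 ∈ [5/6, 1) → index 8

1 1 2 3 3 4 5 5 8 8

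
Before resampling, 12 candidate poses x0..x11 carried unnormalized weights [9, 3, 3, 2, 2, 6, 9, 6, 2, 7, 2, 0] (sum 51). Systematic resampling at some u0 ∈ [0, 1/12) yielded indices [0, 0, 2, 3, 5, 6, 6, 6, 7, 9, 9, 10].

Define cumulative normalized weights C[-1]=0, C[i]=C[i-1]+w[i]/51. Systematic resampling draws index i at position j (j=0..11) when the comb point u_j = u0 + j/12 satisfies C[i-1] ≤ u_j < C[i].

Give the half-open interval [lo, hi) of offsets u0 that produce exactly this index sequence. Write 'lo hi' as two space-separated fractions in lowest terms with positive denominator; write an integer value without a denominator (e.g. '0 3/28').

5/68 1/12

C = [3/17, 4/17, 5/17, 1/3, 19/51, 25/51, 2/3, 40/51, 14/17, 49/51, 1, 1]
j=0 picked index 0: u0 ∈ [0, 3/17)
j=1 picked index 0: u0 ∈ [-1/12, 19/204)
j=2 picked index 2: u0 ∈ [7/102, 13/102)
j=3 picked index 3: u0 ∈ [3/68, 1/12)
j=4 picked index 5: u0 ∈ [2/51, 8/51)
j=5 picked index 6: u0 ∈ [5/68, 1/4)
j=6 picked index 6: u0 ∈ [-1/102, 1/6)
j=7 picked index 6: u0 ∈ [-19/204, 1/12)
j=8 picked index 7: u0 ∈ [0, 2/17)
j=9 picked index 9: u0 ∈ [5/68, 43/204)
j=10 picked index 9: u0 ∈ [-1/102, 13/102)
j=11 picked index 10: u0 ∈ [3/68, 1/12)
intersection: [5/68, 1/12)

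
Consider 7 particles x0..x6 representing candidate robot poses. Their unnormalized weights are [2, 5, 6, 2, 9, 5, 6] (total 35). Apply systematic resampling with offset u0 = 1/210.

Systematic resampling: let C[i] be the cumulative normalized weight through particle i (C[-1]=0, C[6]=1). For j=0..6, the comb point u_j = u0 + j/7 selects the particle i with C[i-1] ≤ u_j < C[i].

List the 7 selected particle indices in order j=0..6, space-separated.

0 1 2 4 4 5 6

C = [2/35, 1/5, 13/35, 3/7, 24/35, 29/35, 1]
j=0: u_0=1/210 ∈ [0, 2/35) → index 0
j=1: u_1=31/210 ∈ [2/35, 1/5) → index 1
j=2: u_2=61/210 ∈ [1/5, 13/35) → index 2
j=3: u_3=13/30 ∈ [3/7, 24/35) → index 4
j=4: u_4=121/210 ∈ [3/7, 24/35) → index 4
j=5: u_5=151/210 ∈ [24/35, 29/35) → index 5
j=6: u_6=181/210 ∈ [29/35, 1) → index 6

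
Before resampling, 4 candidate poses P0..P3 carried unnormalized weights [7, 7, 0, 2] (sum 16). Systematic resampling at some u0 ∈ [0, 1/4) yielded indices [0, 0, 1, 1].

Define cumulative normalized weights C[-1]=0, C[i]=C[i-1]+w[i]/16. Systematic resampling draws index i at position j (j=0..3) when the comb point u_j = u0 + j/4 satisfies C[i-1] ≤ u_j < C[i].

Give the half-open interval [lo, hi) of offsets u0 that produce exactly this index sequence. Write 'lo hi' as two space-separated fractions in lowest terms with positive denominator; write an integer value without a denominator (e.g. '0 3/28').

0 1/8

C = [7/16, 7/8, 7/8, 1]
j=0 picked index 0: u0 ∈ [0, 7/16)
j=1 picked index 0: u0 ∈ [-1/4, 3/16)
j=2 picked index 1: u0 ∈ [-1/16, 3/8)
j=3 picked index 1: u0 ∈ [-5/16, 1/8)
intersection: [0, 1/8)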